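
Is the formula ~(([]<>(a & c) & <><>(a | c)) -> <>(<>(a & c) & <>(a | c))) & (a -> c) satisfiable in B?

Unsatisfiable

1. ~(([]<>(a & c) & <><>(a | c)) -> <>(<>(a & c) & <>(a | c))) & (a -> c), w0
2. ~(([]<>(a & c) & <><>(a | c)) -> <>(<>(a & c) & <>(a | c))), w0
3. a -> c, w0
4. []<>(a & c) & <><>(a | c), w0
5. ~<>(<>(a & c) & <>(a | c)), w0
6. []<>(a & c), w0
7. <><>(a | c), w0
8. ~(<>(a & c) & <>(a | c)), w0
9. <>(a & c), w0
10. ~a, w0
11. ~<>(a & c), w0
12. ~(a & c), w0
13. ~c, w0
14. <>(a | c), w1
15. ~(<>(a & c) & <>(a | c)), w1
16. <>(a & c), w1
17. ~(a & c), w1
18. ~<>(a | c), w1
19. ~(a | c), w0
20. ~(a | c), w1
21. ~a, w1
22. ~c, w1
23. a & c, w2
24. a, w2
25. c, w2
26. ~(<>(a & c) & <>(a | c)), w2
27. <>(a & c), w2
28. ~(a & c), w2
29. ~<>(a | c), w2
30. ~(a | c), w2
31. ~a, w2
32. ~c, w2
Accessibility: w0Rw0, w0Rw1, w0Rw2, w1Rw0, w1Rw1, w2Rw0, w2Rw2
Branch closes: a and ~a both at w2.
All branches of the tableau close; one closing branch shown above.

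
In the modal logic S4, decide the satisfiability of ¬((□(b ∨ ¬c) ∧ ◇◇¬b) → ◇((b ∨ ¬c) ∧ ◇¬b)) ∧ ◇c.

Unsatisfiable

1. ¬((□(b ∨ ¬c) ∧ ◇◇¬b) → ◇((b ∨ ¬c) ∧ ◇¬b)) ∧ ◇c, w0
2. ¬((□(b ∨ ¬c) ∧ ◇◇¬b) → ◇((b ∨ ¬c) ∧ ◇¬b)), w0
3. ◇c, w0
4. □(b ∨ ¬c) ∧ ◇◇¬b, w0
5. ¬◇((b ∨ ¬c) ∧ ◇¬b), w0
6. □(b ∨ ¬c), w0
7. ◇◇¬b, w0
8. ¬((b ∨ ¬c) ∧ ◇¬b), w0
9. b ∨ ¬c, w0
10. ¬◇¬b, w0
11. b, w0
12. ¬c, w0
13. c, w1
14. ¬((b ∨ ¬c) ∧ ◇¬b), w1
15. b ∨ ¬c, w1
16. b, w1
17. ¬◇¬b, w1
18. ◇¬b, w2
19. ¬((b ∨ ¬c) ∧ ◇¬b), w2
20. b ∨ ¬c, w2
21. b, w2
22. ¬◇¬b, w2
23. ¬c, w2
24. ¬b, w3
25. ¬((b ∨ ¬c) ∧ ◇¬b), w3
26. b ∨ ¬c, w3
27. b, w3
Accessibility: w0Rw0, w0Rw1, w0Rw2, w0Rw3, w1Rw1, w2Rw2, w2Rw3, w3Rw3
Branch closes: b and ¬b both at w3.
(One branch shown.) All branches close.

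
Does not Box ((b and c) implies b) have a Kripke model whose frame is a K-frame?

1. not Box ((b and c) implies b), 0
2. not ((b and c) implies b), 1   [neg-Box-rule on 1: fresh world 1, 0R1]
3. b and c, 1   [neg-implies-rule on 2]
4. not b, 1   [neg-implies-rule on 2]
5. b, 1   [and-rule on 3]
6. c, 1   [and-rule on 3]
Accessibility: 0R1
Branch closes: b and not b both at 1.
(One branch shown.) All branches close.

Unsatisfiable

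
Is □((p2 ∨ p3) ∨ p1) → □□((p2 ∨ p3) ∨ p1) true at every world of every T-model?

Invalid (countermodel exists)

Tableau for the negation ¬(□((p2 ∨ p3) ∨ p1) → □□((p2 ∨ p3) ∨ p1)):
1. ¬(□((p2 ∨ p3) ∨ p1) → □□((p2 ∨ p3) ∨ p1)), w0
2. □((p2 ∨ p3) ∨ p1), w0
3. ¬□□((p2 ∨ p3) ∨ p1), w0
4. (p2 ∨ p3) ∨ p1, w0
5. p1, w0
6. ¬□((p2 ∨ p3) ∨ p1), w1
7. (p2 ∨ p3) ∨ p1, w1
8. p1, w1
9. ¬((p2 ∨ p3) ∨ p1), w2
10. ¬(p2 ∨ p3), w2
11. ¬p1, w2
12. ¬p2, w2
13. ¬p3, w2
Accessibility: w0Rw0, w0Rw1, w1Rw1, w1Rw2, w2Rw2
The negation has an open branch (countermodel exists).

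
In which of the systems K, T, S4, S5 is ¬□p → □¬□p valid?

S5

S4-tableau for the negation ¬(¬□p → □¬□p):
1. ¬(¬□p → □¬□p), 0
2. ¬□p, 0
3. ¬□¬□p, 0
4. ¬p, 1
5. □p, 2
6. p, 2
Accessibility: 0R0, 0R1, 0R2, 1R1, 2R2
Complete open branch: countermodel on an S4-frame, so not valid in S4, nor in K, T (the same frame is also a K-frame and a T-frame).
S5-tableau for the negation ¬(¬□p → □¬□p):
1. ¬(¬□p → □¬□p), 0
2. ¬□p, 0
3. ¬□¬□p, 0
4. ¬p, 1
5. □p, 2
6. p, 0
7. p, 1
Accessibility: 0R0, 0R1, 0R2, 1R0, 1R1, 1R2, 2R0, 2R1, 2R2
Branch closes: p and ¬p both at 1.
Every branch closes (one shown): valid in S5.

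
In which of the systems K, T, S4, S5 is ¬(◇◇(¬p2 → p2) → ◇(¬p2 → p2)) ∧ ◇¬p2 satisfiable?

S4-tableau for the formula:
1. ¬(◇◇(¬p2 → p2) → ◇(¬p2 → p2)) ∧ ◇¬p2, 0
2. ¬(◇◇(¬p2 → p2) → ◇(¬p2 → p2)), 0   [∧-rule on 1]
3. ◇¬p2, 0   [∧-rule on 1]
4. ◇◇(¬p2 → p2), 0   [¬→-rule on 2]
5. ¬◇(¬p2 → p2), 0   [¬→-rule on 2]
6. ¬(¬p2 → p2), 0   [¬◇-rule on 5 via 0R0]
7. ¬p2, 0   [¬→-rule on 6]
8. ¬p2, 1   [◇-rule on 3: fresh world 1, 0R1]
9. ¬(¬p2 → p2), 1   [¬◇-rule on 5 via 0R1]
10. ◇(¬p2 → p2), 2   [◇-rule on 4: fresh world 2, 0R2]
11. ¬(¬p2 → p2), 2   [¬◇-rule on 5 via 0R2]
12. ¬p2, 2   [¬→-rule on 11]
13. ¬p2 → p2, 3   [◇-rule on 10: fresh world 3, 2R3]
14. ¬(¬p2 → p2), 3   [¬◇-rule on 5 via 0R3]
15. ¬p2, 3   [¬→-rule on 14]
16. p2, 3   [→-rule on 13 (branches; this branch)]
Accessibility: 0R0, 0R1, 0R2, 0R3, 1R1, 2R2, 2R3, 3R3
Branch closes: p2 and ¬p2 both at 3.
Every branch closes (one shown): unsatisfiable in S4, hence also in S5 (every S5-frame is an S4-frame).
T-tableau for the formula:
1. ¬(◇◇(¬p2 → p2) → ◇(¬p2 → p2)) ∧ ◇¬p2, 0
2. ¬(◇◇(¬p2 → p2) → ◇(¬p2 → p2)), 0   [∧-rule on 1]
3. ◇¬p2, 0   [∧-rule on 1]
4. ◇◇(¬p2 → p2), 0   [¬→-rule on 2]
5. ¬◇(¬p2 → p2), 0   [¬→-rule on 2]
6. ¬(¬p2 → p2), 0   [¬◇-rule on 5 via 0R0]
7. ¬p2, 0   [¬→-rule on 6]
8. ¬p2, 1   [◇-rule on 3: fresh world 1, 0R1]
9. ¬(¬p2 → p2), 1   [¬◇-rule on 5 via 0R1]
10. ◇(¬p2 → p2), 2   [◇-rule on 4: fresh world 2, 0R2]
11. ¬(¬p2 → p2), 2   [¬◇-rule on 5 via 0R2]
12. ¬p2, 2   [¬→-rule on 11]
13. ¬p2 → p2, 3   [◇-rule on 10: fresh world 3, 2R3]
14. p2, 3   [→-rule on 13 (branches; this branch)]
Accessibility: 0R0, 0R1, 0R2, 1R1, 2R2, 2R3, 3R3
Complete open branch: satisfiable in T, hence also in K (this T-model is also a K-model).

K, T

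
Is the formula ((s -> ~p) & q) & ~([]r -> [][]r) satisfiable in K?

1. ((s -> ~p) & q) & ~([]r -> [][]r), u
2. (s -> ~p) & q, u   [&-rule on 1]
3. ~([]r -> [][]r), u   [&-rule on 1]
4. s -> ~p, u   [&-rule on 2]
5. q, u   [&-rule on 2]
6. []r, u   [~->-rule on 3]
7. ~[][]r, u   [~->-rule on 3]
8. ~p, u   [->-rule on 4 (branches; this branch)]
9. ~[]r, v   [~[]-rule on 7: fresh world v, uRv]
10. r, v   [[]-rule on 6 via uRv]
11. ~r, w   [~[]-rule on 9: fresh world w, vRw]
Accessibility: uRv, vRw

Satisfiable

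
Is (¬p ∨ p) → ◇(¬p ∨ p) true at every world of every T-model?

Tableau for the negation ¬((¬p ∨ p) → ◇(¬p ∨ p)):
1. ¬((¬p ∨ p) → ◇(¬p ∨ p)), w0
2. ¬p ∨ p, w0   [¬→-rule on 1]
3. ¬◇(¬p ∨ p), w0   [¬→-rule on 1]
4. ¬(¬p ∨ p), w0   [¬◇-rule on 3 via w0Rw0]
5. p, w0   [¬∨-rule on 4]
6. ¬p, w0   [¬∨-rule on 4]
Accessibility: w0Rw0
Branch closes: p and ¬p both at w0.
Every branch of the negation's tableau closes; the branch above is one of them.

Valid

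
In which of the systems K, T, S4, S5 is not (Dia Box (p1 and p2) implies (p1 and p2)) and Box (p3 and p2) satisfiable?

K, T, S4

S5-tableau for the formula:
1. not (Dia Box (p1 and p2) implies (p1 and p2)) and Box (p3 and p2), w0
2. not (Dia Box (p1 and p2) implies (p1 and p2)), w0
3. Box (p3 and p2), w0
4. Dia Box (p1 and p2), w0
5. not (p1 and p2), w0
6. p3 and p2, w0
7. p3, w0
8. p2, w0
9. not p1, w0
10. Box (p1 and p2), w1
11. p3 and p2, w1
12. p3, w1
13. p2, w1
14. p1 and p2, w0
15. p1, w0
Accessibility: w0Rw0, w0Rw1, w1Rw0, w1Rw1
Branch closes: p1 and not p1 both at w0.
Every branch closes (one shown): unsatisfiable in S5.
S4-tableau for the formula:
1. not (Dia Box (p1 and p2) implies (p1 and p2)) and Box (p3 and p2), w0
2. not (Dia Box (p1 and p2) implies (p1 and p2)), w0
3. Box (p3 and p2), w0
4. Dia Box (p1 and p2), w0
5. not (p1 and p2), w0
6. p3 and p2, w0
7. p3, w0
8. p2, w0
9. not p1, w0
10. Box (p1 and p2), w1
11. p3 and p2, w1
12. p3, w1
13. p2, w1
14. p1 and p2, w1
15. p1, w1
Accessibility: w0Rw0, w0Rw1, w1Rw1
Complete open branch: satisfiable in S4, hence also in K, T (this S4-model is also a K-model and a T-model).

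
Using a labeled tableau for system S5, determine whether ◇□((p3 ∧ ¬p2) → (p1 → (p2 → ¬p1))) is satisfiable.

Satisfiable

1. ◇□((p3 ∧ ¬p2) → (p1 → (p2 → ¬p1))), 0
2. □((p3 ∧ ¬p2) → (p1 → (p2 → ¬p1))), 1   [◇-rule on 1: fresh world 1, 0R1]
3. (p3 ∧ ¬p2) → (p1 → (p2 → ¬p1)), 0   [□-rule on 2 via 1R0]
4. (p3 ∧ ¬p2) → (p1 → (p2 → ¬p1)), 1   [□-rule on 2 via 1R1]
5. p1 → (p2 → ¬p1), 0   [→-rule on 3 (branches; this branch)]
6. p1 → (p2 → ¬p1), 1   [→-rule on 4 (branches; this branch)]
7. p2 → ¬p1, 0   [→-rule on 5 (branches; this branch)]
8. p2 → ¬p1, 1   [→-rule on 6 (branches; this branch)]
9. ¬p1, 0   [→-rule on 7 (branches; this branch)]
10. ¬p1, 1   [→-rule on 8 (branches; this branch)]
Accessibility: 0R0, 0R1, 1R0, 1R1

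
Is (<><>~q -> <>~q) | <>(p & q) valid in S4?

Valid in S4

Tableau for the negation ~((<><>~q -> <>~q) | <>(p & q)):
1. ~((<><>~q -> <>~q) | <>(p & q)), w0
2. ~(<><>~q -> <>~q), w0
3. ~<>(p & q), w0
4. <><>~q, w0
5. ~<>~q, w0
6. ~(p & q), w0
7. q, w0
8. ~p, w0
9. <>~q, w1
10. ~(p & q), w1
11. q, w1
12. ~p, w1
13. ~q, w2
14. ~(p & q), w2
15. q, w2
Accessibility: w0Rw0, w0Rw1, w0Rw2, w1Rw1, w1Rw2, w2Rw2
Branch closes: q and ~q both at w2.
Every branch of the negation's tableau closes; the branch above is one of them.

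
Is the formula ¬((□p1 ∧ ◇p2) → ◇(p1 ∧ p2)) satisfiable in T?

Unsatisfiable

1. ¬((□p1 ∧ ◇p2) → ◇(p1 ∧ p2)), w0
2. □p1 ∧ ◇p2, w0
3. ¬◇(p1 ∧ p2), w0
4. □p1, w0
5. ◇p2, w0
6. ¬(p1 ∧ p2), w0
7. p1, w0
8. ¬p2, w0
9. p2, w1
10. ¬(p1 ∧ p2), w1
11. p1, w1
12. ¬p2, w1
Accessibility: w0Rw0, w0Rw1, w1Rw1
Branch closes: p2 and ¬p2 both at w1.
All branches of the tableau close; one closing branch shown above.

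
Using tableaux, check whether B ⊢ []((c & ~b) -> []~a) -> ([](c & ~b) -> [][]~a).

Tableau for the negation ~([]((c & ~b) -> []~a) -> ([](c & ~b) -> [][]~a)):
1. ~([]((c & ~b) -> []~a) -> ([](c & ~b) -> [][]~a)), 0
2. []((c & ~b) -> []~a), 0
3. ~([](c & ~b) -> [][]~a), 0
4. [](c & ~b), 0
5. ~[][]~a, 0
6. (c & ~b) -> []~a, 0
7. c & ~b, 0
8. c, 0
9. ~b, 0
10. []~a, 0
11. ~a, 0
12. ~[]~a, 1
13. (c & ~b) -> []~a, 1
14. c & ~b, 1
15. c, 1
16. ~b, 1
17. ~a, 1
18. []~a, 1
19. a, 2
20. ~a, 2
Accessibility: 0R0, 0R1, 1R0, 1R1, 1R2, 2R1, 2R2
Branch closes: a and ~a both at 2.
Every branch of the negation's tableau closes; the branch above is one of them.

Valid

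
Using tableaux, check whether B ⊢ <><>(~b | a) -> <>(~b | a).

No, not valid

Tableau for the negation ~(<><>(~b | a) -> <>(~b | a)):
1. ~(<><>(~b | a) -> <>(~b | a)), w0
2. <><>(~b | a), w0
3. ~<>(~b | a), w0
4. ~(~b | a), w0
5. b, w0
6. ~a, w0
7. <>(~b | a), w1
8. ~(~b | a), w1
9. b, w1
10. ~a, w1
11. ~b | a, w2
12. a, w2
Accessibility: w0Rw0, w0Rw1, w1Rw0, w1Rw1, w1Rw2, w2Rw1, w2Rw2
The negation has an open branch (countermodel exists).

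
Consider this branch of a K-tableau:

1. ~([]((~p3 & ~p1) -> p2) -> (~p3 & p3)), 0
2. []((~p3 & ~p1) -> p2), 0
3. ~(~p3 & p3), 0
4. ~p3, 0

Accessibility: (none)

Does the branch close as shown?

There is no literal clash: for every atom and world, at most one sign appears.

No, open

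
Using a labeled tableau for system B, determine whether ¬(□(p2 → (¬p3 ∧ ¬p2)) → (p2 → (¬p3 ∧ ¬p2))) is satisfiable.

1. ¬(□(p2 → (¬p3 ∧ ¬p2)) → (p2 → (¬p3 ∧ ¬p2))), 0
2. □(p2 → (¬p3 ∧ ¬p2)), 0
3. ¬(p2 → (¬p3 ∧ ¬p2)), 0
4. p2, 0
5. ¬(¬p3 ∧ ¬p2), 0
6. p2 → (¬p3 ∧ ¬p2), 0
7. ¬p3 ∧ ¬p2, 0
8. ¬p3, 0
9. ¬p2, 0
Accessibility: 0R0
Branch closes: p2 and ¬p2 both at 0.
Every branch closes; the branch above is one of them.

No, unsatisfiable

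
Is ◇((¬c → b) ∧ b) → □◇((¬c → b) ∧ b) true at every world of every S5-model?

Valid in S5

Tableau for the negation ¬(◇((¬c → b) ∧ b) → □◇((¬c → b) ∧ b)):
1. ¬(◇((¬c → b) ∧ b) → □◇((¬c → b) ∧ b)), 0
2. ◇((¬c → b) ∧ b), 0
3. ¬□◇((¬c → b) ∧ b), 0
4. (¬c → b) ∧ b, 1
5. ¬c → b, 1
6. b, 1
7. ¬◇((¬c → b) ∧ b), 2
8. ¬((¬c → b) ∧ b), 0
9. ¬((¬c → b) ∧ b), 1
10. ¬((¬c → b) ∧ b), 2
11. ¬(¬c → b), 0
12. ¬c, 0
13. ¬b, 0
14. ¬(¬c → b), 1
15. ¬c, 1
16. ¬b, 1
Accessibility: 0R0, 0R1, 0R2, 1R0, 1R1, 1R2, 2R0, 2R1, 2R2
Branch closes: b and ¬b both at 1.
All branches of the negation close; one closing branch shown above.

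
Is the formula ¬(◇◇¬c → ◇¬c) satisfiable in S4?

Unsatisfiable (every branch closes)

1. ¬(◇◇¬c → ◇¬c), w0
2. ◇◇¬c, w0   [¬→-rule on 1]
3. ¬◇¬c, w0   [¬→-rule on 1]
4. c, w0   [¬◇-rule on 3 via w0Rw0]
5. ◇¬c, w1   [◇-rule on 2: fresh world w1, w0Rw1]
6. c, w1   [¬◇-rule on 3 via w0Rw1]
7. ¬c, w2   [◇-rule on 5: fresh world w2, w1Rw2]
8. c, w2   [¬◇-rule on 3 via w0Rw2]
Accessibility: w0Rw0, w0Rw1, w0Rw2, w1Rw1, w1Rw2, w2Rw2
Branch closes: c and ¬c both at w2.
(One branch shown.) All branches close.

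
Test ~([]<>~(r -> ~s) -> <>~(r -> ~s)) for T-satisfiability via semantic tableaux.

1. ~([]<>~(r -> ~s) -> <>~(r -> ~s)), u
2. []<>~(r -> ~s), u
3. ~<>~(r -> ~s), u
4. <>~(r -> ~s), u
5. r -> ~s, u
6. ~s, u
7. ~(r -> ~s), v
8. r, v
9. s, v
10. <>~(r -> ~s), v
11. r -> ~s, v
12. ~s, v
Accessibility: uRu, uRv, vRv
Branch closes: s and ~s both at v.
(One branch shown.) All branches close.

No, unsatisfiable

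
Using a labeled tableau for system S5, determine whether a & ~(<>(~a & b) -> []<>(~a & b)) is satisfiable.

1. a & ~(<>(~a & b) -> []<>(~a & b)), w0
2. a, w0
3. ~(<>(~a & b) -> []<>(~a & b)), w0
4. <>(~a & b), w0
5. ~[]<>(~a & b), w0
6. ~a & b, w1
7. ~a, w1
8. b, w1
9. ~<>(~a & b), w2
10. ~(~a & b), w0
11. ~(~a & b), w1
12. ~(~a & b), w2
13. ~b, w0
14. ~b, w1
Accessibility: w0Rw0, w0Rw1, w0Rw2, w1Rw0, w1Rw1, w1Rw2, w2Rw0, w2Rw1, w2Rw2
Branch closes: b and ~b both at w1.
All branches of the tableau close; one closing branch shown above.

Unsatisfiable (every branch closes)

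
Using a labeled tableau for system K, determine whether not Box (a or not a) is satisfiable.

Unsatisfiable

1. not Box (a or not a), w0
2. not (a or not a), w1   [neg-Box-rule on 1: fresh world w1, w0Rw1]
3. not a, w1   [neg-or-rule on 2]
4. a, w1   [neg-or-rule on 2]
Accessibility: w0Rw1
Branch closes: a and not a both at w1.
Every branch closes; the branch above is one of them.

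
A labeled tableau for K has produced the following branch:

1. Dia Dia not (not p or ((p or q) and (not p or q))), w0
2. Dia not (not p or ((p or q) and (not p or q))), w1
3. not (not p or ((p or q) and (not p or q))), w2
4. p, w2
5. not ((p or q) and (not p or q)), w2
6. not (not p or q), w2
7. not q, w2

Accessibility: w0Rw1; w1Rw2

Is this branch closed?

Not closed

There is no literal clash: for every atom and world, at most one sign appears.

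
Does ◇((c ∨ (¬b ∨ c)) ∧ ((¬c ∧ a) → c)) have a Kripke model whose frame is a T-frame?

1. ◇((c ∨ (¬b ∨ c)) ∧ ((¬c ∧ a) → c)), u
2. (c ∨ (¬b ∨ c)) ∧ ((¬c ∧ a) → c), v
3. c ∨ (¬b ∨ c), v
4. (¬c ∧ a) → c, v
5. ¬b ∨ c, v
6. c, v
Accessibility: uRu, uRv, vRv

Satisfiable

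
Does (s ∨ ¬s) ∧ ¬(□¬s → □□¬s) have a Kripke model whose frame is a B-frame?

Yes, satisfiable

1. (s ∨ ¬s) ∧ ¬(□¬s → □□¬s), w0
2. s ∨ ¬s, w0   [∧-rule on 1]
3. ¬(□¬s → □□¬s), w0   [∧-rule on 1]
4. □¬s, w0   [¬→-rule on 3]
5. ¬□□¬s, w0   [¬→-rule on 3]
6. ¬s, w0   [□-rule on 4 via w0Rw0]
7. ¬□¬s, w1   [¬□-rule on 5: fresh world w1, w0Rw1]
8. ¬s, w1   [□-rule on 4 via w0Rw1]
9. s, w2   [¬□-rule on 7: fresh world w2, w1Rw2]
Accessibility: w0Rw0, w0Rw1, w1Rw0, w1Rw1, w1Rw2, w2Rw1, w2Rw2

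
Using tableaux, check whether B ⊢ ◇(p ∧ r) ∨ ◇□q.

Not valid

Tableau for the negation ¬(◇(p ∧ r) ∨ ◇□q):
1. ¬(◇(p ∧ r) ∨ ◇□q), w0
2. ¬◇(p ∧ r), w0
3. ¬◇□q, w0
4. ¬(p ∧ r), w0
5. ¬□q, w0
6. ¬r, w0
7. ¬q, w1
8. ¬(p ∧ r), w1
9. ¬□q, w1
10. ¬r, w1
11. ¬q, w2
Accessibility: w0Rw0, w0Rw1, w1Rw0, w1Rw1, w1Rw2, w2Rw1, w2Rw2
The negation has an open branch (countermodel exists).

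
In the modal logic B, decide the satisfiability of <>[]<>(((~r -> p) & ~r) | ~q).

Satisfiable (open branch found)

1. <>[]<>(((~r -> p) & ~r) | ~q), w0
2. []<>(((~r -> p) & ~r) | ~q), w1
3. <>(((~r -> p) & ~r) | ~q), w0
4. <>(((~r -> p) & ~r) | ~q), w1
5. ((~r -> p) & ~r) | ~q, w2
6. ~q, w2
7. ((~r -> p) & ~r) | ~q, w3
8. <>(((~r -> p) & ~r) | ~q), w3
9. ~q, w3
10. ((~r -> p) & ~r) | ~q, w4
11. ~q, w4
Accessibility: w0Rw0, w0Rw1, w0Rw2, w1Rw0, w1Rw1, w1Rw3, w2Rw0, w2Rw2, w3Rw1, w3Rw3, w3Rw4, w4Rw3, w4Rw4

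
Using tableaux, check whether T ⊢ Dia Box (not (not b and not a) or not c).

Tableau for the negation not Dia Box (not (not b and not a) or not c):
1. not Dia Box (not (not b and not a) or not c), w0
2. not Box (not (not b and not a) or not c), w0   [neg-Dia-rule on 1 via w0Rw0]
3. not (not (not b and not a) or not c), w1   [neg-Box-rule on 2: fresh world w1, w0Rw1]
4. not b and not a, w1   [neg-or-rule on 3]
5. c, w1   [neg-or-rule on 3]
6. not b, w1   [and-rule on 4]
7. not a, w1   [and-rule on 4]
8. not Box (not (not b and not a) or not c), w1   [neg-Dia-rule on 1 via w0Rw1]
9. not (not (not b and not a) or not c), w2   [neg-Box-rule on 8: fresh world w2, w1Rw2]
10. not b and not a, w2   [neg-or-rule on 9]
11. c, w2   [neg-or-rule on 9]
12. not b, w2   [and-rule on 10]
13. not a, w2   [and-rule on 10]
Accessibility: w0Rw0, w0Rw1, w1Rw1, w1Rw2, w2Rw2
The negation has an open branch (countermodel exists).

Not valid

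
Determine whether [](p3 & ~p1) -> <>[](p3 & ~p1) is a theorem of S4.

Tableau for the negation ~([](p3 & ~p1) -> <>[](p3 & ~p1)):
1. ~([](p3 & ~p1) -> <>[](p3 & ~p1)), 0
2. [](p3 & ~p1), 0
3. ~<>[](p3 & ~p1), 0
4. p3 & ~p1, 0
5. p3, 0
6. ~p1, 0
7. ~[](p3 & ~p1), 0
8. ~(p3 & ~p1), 1
9. p3 & ~p1, 1
10. p3, 1
11. ~p1, 1
12. ~[](p3 & ~p1), 1
13. p1, 1
Accessibility: 0R0, 0R1, 1R1
Branch closes: p1 and ~p1 both at 1.
All branches of the negation close; one closing branch shown above.

Valid in S4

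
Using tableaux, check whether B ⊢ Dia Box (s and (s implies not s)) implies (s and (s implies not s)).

Tableau for the negation not (Dia Box (s and (s implies not s)) implies (s and (s implies not s))):
1. not (Dia Box (s and (s implies not s)) implies (s and (s implies not s))), u
2. Dia Box (s and (s implies not s)), u
3. not (s and (s implies not s)), u
4. not (s implies not s), u
5. s, u
6. Box (s and (s implies not s)), v
7. s and (s implies not s), u
8. s implies not s, u
9. s and (s implies not s), v
10. s, v
11. s implies not s, v
12. not s, u
Accessibility: uRu, uRv, vRu, vRv
Branch closes: s and not s both at u.
Every branch of the negation's tableau closes; the branch above is one of them.

Valid in B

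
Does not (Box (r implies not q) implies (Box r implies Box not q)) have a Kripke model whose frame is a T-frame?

Unsatisfiable (every branch closes)

1. not (Box (r implies not q) implies (Box r implies Box not q)), 0
2. Box (r implies not q), 0   [neg-implies-rule on 1]
3. not (Box r implies Box not q), 0   [neg-implies-rule on 1]
4. Box r, 0   [neg-implies-rule on 3]
5. not Box not q, 0   [neg-implies-rule on 3]
6. r implies not q, 0   [Box-rule on 2 via 0R0]
7. r, 0   [Box-rule on 4 via 0R0]
8. not q, 0   [implies-rule on 6 (branches; this branch)]
9. q, 1   [neg-Box-rule on 5: fresh world 1, 0R1]
10. r implies not q, 1   [Box-rule on 2 via 0R1]
11. r, 1   [Box-rule on 4 via 0R1]
12. not q, 1   [implies-rule on 10 (branches; this branch)]
Accessibility: 0R0, 0R1, 1R1
Branch closes: q and not q both at 1.
Every branch closes; the branch above is one of them.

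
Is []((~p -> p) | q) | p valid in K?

Tableau for the negation ~([]((~p -> p) | q) | p):
1. ~([]((~p -> p) | q) | p), 0
2. ~[]((~p -> p) | q), 0
3. ~p, 0
4. ~((~p -> p) | q), 1
5. ~(~p -> p), 1
6. ~q, 1
7. ~p, 1
Accessibility: 0R1
The negation has an open branch (countermodel exists).

Invalid (countermodel exists)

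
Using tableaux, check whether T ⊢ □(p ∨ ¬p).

Valid

Tableau for the negation ¬□(p ∨ ¬p):
1. ¬□(p ∨ ¬p), u
2. ¬(p ∨ ¬p), v   [¬□-rule on 1: fresh world v, uRv]
3. ¬p, v   [¬∨-rule on 2]
4. p, v   [¬∨-rule on 2]
Accessibility: uRu, uRv, vRv
Branch closes: p and ¬p both at v.
All branches of the negation close; one closing branch shown above.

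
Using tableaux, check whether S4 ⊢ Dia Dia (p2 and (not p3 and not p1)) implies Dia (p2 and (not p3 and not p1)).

Tableau for the negation not (Dia Dia (p2 and (not p3 and not p1)) implies Dia (p2 and (not p3 and not p1))):
1. not (Dia Dia (p2 and (not p3 and not p1)) implies Dia (p2 and (not p3 and not p1))), 0
2. Dia Dia (p2 and (not p3 and not p1)), 0
3. not Dia (p2 and (not p3 and not p1)), 0
4. not (p2 and (not p3 and not p1)), 0
5. not (not p3 and not p1), 0
6. p1, 0
7. Dia (p2 and (not p3 and not p1)), 1
8. not (p2 and (not p3 and not p1)), 1
9. not (not p3 and not p1), 1
10. p1, 1
11. p2 and (not p3 and not p1), 2
12. p2, 2
13. not p3 and not p1, 2
14. not p3, 2
15. not p1, 2
16. not (p2 and (not p3 and not p1)), 2
17. not (not p3 and not p1), 2
18. p1, 2
Accessibility: 0R0, 0R1, 0R2, 1R1, 1R2, 2R2
Branch closes: p1 and not p1 both at 2.
Every branch of the negation's tableau closes; the branch above is one of them.

Yes, valid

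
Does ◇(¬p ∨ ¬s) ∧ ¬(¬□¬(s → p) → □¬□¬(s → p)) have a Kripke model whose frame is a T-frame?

Satisfiable (open branch found)

1. ◇(¬p ∨ ¬s) ∧ ¬(¬□¬(s → p) → □¬□¬(s → p)), 0
2. ◇(¬p ∨ ¬s), 0
3. ¬(¬□¬(s → p) → □¬□¬(s → p)), 0
4. ¬□¬(s → p), 0
5. ¬□¬□¬(s → p), 0
6. ¬p ∨ ¬s, 1
7. ¬s, 1
8. s → p, 2
9. p, 2
10. □¬(s → p), 3
11. ¬(s → p), 3
12. s, 3
13. ¬p, 3
Accessibility: 0R0, 0R1, 0R2, 0R3, 1R1, 2R2, 3R3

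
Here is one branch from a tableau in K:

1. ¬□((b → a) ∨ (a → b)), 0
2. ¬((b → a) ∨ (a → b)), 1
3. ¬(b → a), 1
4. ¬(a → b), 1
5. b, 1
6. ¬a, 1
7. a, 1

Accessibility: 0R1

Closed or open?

Yes, closed

Both a and ¬a appear at 1.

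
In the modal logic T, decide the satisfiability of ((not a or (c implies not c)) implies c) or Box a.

1. ((not a or (c implies not c)) implies c) or Box a, w0
2. Box a, w0
3. a, w0
Accessibility: w0Rw0

Satisfiable (open branch found)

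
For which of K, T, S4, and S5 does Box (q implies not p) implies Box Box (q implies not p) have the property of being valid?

S4-tableau for the negation not (Box (q implies not p) implies Box Box (q implies not p)):
1. not (Box (q implies not p) implies Box Box (q implies not p)), u
2. Box (q implies not p), u   [neg-implies-rule on 1]
3. not Box Box (q implies not p), u   [neg-implies-rule on 1]
4. q implies not p, u   [Box-rule on 2 via uRu]
5. not p, u   [implies-rule on 4 (branches; this branch)]
6. not Box (q implies not p), v   [neg-Box-rule on 3: fresh world v, uRv]
7. q implies not p, v   [Box-rule on 2 via uRv]
8. not p, v   [implies-rule on 7 (branches; this branch)]
9. not (q implies not p), w   [neg-Box-rule on 6: fresh world w, vRw]
10. q, w   [neg-implies-rule on 9]
11. p, w   [neg-implies-rule on 9]
12. q implies not p, w   [Box-rule on 2 via uRw]
13. not p, w   [implies-rule on 12 (branches; this branch)]
Accessibility: uRu, uRv, uRw, vRv, vRw, wRw
Branch closes: p and not p both at w.
Every branch closes (one shown): valid in S4, hence also in S5 (every theorem of S4 is a theorem of S5).
T-tableau for the negation not (Box (q implies not p) implies Box Box (q implies not p)):
1. not (Box (q implies not p) implies Box Box (q implies not p)), u
2. Box (q implies not p), u   [neg-implies-rule on 1]
3. not Box Box (q implies not p), u   [neg-implies-rule on 1]
4. q implies not p, u   [Box-rule on 2 via uRu]
5. not p, u   [implies-rule on 4 (branches; this branch)]
6. not Box (q implies not p), v   [neg-Box-rule on 3: fresh world v, uRv]
7. q implies not p, v   [Box-rule on 2 via uRv]
8. not p, v   [implies-rule on 7 (branches; this branch)]
9. not (q implies not p), w   [neg-Box-rule on 6: fresh world w, vRw]
10. q, w   [neg-implies-rule on 9]
11. p, w   [neg-implies-rule on 9]
Accessibility: uRu, uRv, vRv, vRw, wRw
Complete open branch: countermodel on a T-frame, so not valid in T, nor in K (the same frame is also a K-frame).

S4, S5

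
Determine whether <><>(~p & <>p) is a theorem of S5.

Invalid (countermodel exists)

Tableau for the negation ~<><>(~p & <>p):
1. ~<><>(~p & <>p), u
2. ~<>(~p & <>p), u   [~<>-rule on 1 via uRu]
3. ~(~p & <>p), u   [~<>-rule on 2 via uRu]
4. ~<>p, u   [~&-rule on 3 (branches; this branch)]
5. ~p, u   [~<>-rule on 4 via uRu]
Accessibility: uRu
The negation has an open branch (countermodel exists).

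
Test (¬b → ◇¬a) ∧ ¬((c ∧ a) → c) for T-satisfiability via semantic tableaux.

Unsatisfiable

1. (¬b → ◇¬a) ∧ ¬((c ∧ a) → c), w0
2. ¬b → ◇¬a, w0   [∧-rule on 1]
3. ¬((c ∧ a) → c), w0   [∧-rule on 1]
4. c ∧ a, w0   [¬→-rule on 3]
5. ¬c, w0   [¬→-rule on 3]
6. c, w0   [∧-rule on 4]
7. a, w0   [∧-rule on 4]
Accessibility: w0Rw0
Branch closes: c and ¬c both at w0.
(One branch shown.) All branches close.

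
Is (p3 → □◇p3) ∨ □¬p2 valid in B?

Valid in B

Tableau for the negation ¬((p3 → □◇p3) ∨ □¬p2):
1. ¬((p3 → □◇p3) ∨ □¬p2), 0
2. ¬(p3 → □◇p3), 0
3. ¬□¬p2, 0
4. p3, 0
5. ¬□◇p3, 0
6. p2, 1
7. ¬◇p3, 2
8. ¬p3, 0
Accessibility: 0R0, 0R1, 0R2, 1R0, 1R1, 2R0, 2R2
Branch closes: p3 and ¬p3 both at 0.
Every branch of the negation's tableau closes; the branch above is one of them.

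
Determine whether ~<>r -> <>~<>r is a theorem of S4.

Valid

Tableau for the negation ~(~<>r -> <>~<>r):
1. ~(~<>r -> <>~<>r), 0
2. ~<>r, 0
3. ~<>~<>r, 0
4. ~r, 0
5. <>r, 0
6. r, 1
7. ~r, 1
Accessibility: 0R0, 0R1, 1R1
Branch closes: r and ~r both at 1.
All branches of the negation close; one closing branch shown above.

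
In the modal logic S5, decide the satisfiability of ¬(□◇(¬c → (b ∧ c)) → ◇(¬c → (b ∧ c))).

1. ¬(□◇(¬c → (b ∧ c)) → ◇(¬c → (b ∧ c))), u
2. □◇(¬c → (b ∧ c)), u
3. ¬◇(¬c → (b ∧ c)), u
4. ◇(¬c → (b ∧ c)), u
5. ¬(¬c → (b ∧ c)), u
6. ¬c, u
7. ¬(b ∧ c), u
8. ¬c → (b ∧ c), v
9. ◇(¬c → (b ∧ c)), v
10. ¬(¬c → (b ∧ c)), v
11. ¬c, v
12. ¬(b ∧ c), v
13. b ∧ c, v
14. b, v
15. c, v
Accessibility: uRu, uRv, vRu, vRv
Branch closes: c and ¬c both at v.
(One branch shown.) All branches close.

Unsatisfiable (every branch closes)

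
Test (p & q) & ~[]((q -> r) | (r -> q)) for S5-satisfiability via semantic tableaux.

1. (p & q) & ~[]((q -> r) | (r -> q)), w0
2. p & q, w0
3. ~[]((q -> r) | (r -> q)), w0
4. p, w0
5. q, w0
6. ~((q -> r) | (r -> q)), w1
7. ~(q -> r), w1
8. ~(r -> q), w1
9. q, w1
10. ~r, w1
11. r, w1
12. ~q, w1
Accessibility: w0Rw0, w0Rw1, w1Rw0, w1Rw1
Branch closes: r and ~r both at w1.
All branches of the tableau close; one closing branch shown above.

Unsatisfiable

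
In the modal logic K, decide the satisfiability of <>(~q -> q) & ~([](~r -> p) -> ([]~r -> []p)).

Unsatisfiable

1. <>(~q -> q) & ~([](~r -> p) -> ([]~r -> []p)), w0
2. <>(~q -> q), w0
3. ~([](~r -> p) -> ([]~r -> []p)), w0
4. [](~r -> p), w0
5. ~([]~r -> []p), w0
6. []~r, w0
7. ~[]p, w0
8. ~q -> q, w1
9. ~r -> p, w1
10. ~r, w1
11. q, w1
12. p, w1
13. ~p, w2
14. ~r -> p, w2
15. ~r, w2
16. p, w2
Accessibility: w0Rw1, w0Rw2
Branch closes: p and ~p both at w2.
All branches of the tableau close; one closing branch shown above.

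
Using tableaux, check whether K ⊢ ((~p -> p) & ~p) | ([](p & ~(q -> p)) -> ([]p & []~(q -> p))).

Valid in K

Tableau for the negation ~(((~p -> p) & ~p) | ([](p & ~(q -> p)) -> ([]p & []~(q -> p)))):
1. ~(((~p -> p) & ~p) | ([](p & ~(q -> p)) -> ([]p & []~(q -> p)))), 0
2. ~((~p -> p) & ~p), 0   [~|-rule on 1]
3. ~([](p & ~(q -> p)) -> ([]p & []~(q -> p))), 0   [~|-rule on 1]
4. [](p & ~(q -> p)), 0   [~->-rule on 3]
5. ~([]p & []~(q -> p)), 0   [~->-rule on 3]
6. ~(~p -> p), 0   [~&-rule on 2 (branches; this branch)]
7. ~p, 0   [~->-rule on 6]
8. ~[]~(q -> p), 0   [~&-rule on 5 (branches; this branch)]
9. q -> p, 1   [~[]-rule on 8: fresh world 1, 0R1]
10. p & ~(q -> p), 1   [[]-rule on 4 via 0R1]
11. p, 1   [&-rule on 10]
12. ~(q -> p), 1   [&-rule on 10]
13. q, 1   [~->-rule on 12]
14. ~p, 1   [~->-rule on 12]
Accessibility: 0R1
Branch closes: p and ~p both at 1.
Every branch of the negation's tableau closes; the branch above is one of them.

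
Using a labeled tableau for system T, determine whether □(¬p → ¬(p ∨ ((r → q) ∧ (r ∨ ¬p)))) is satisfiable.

1. □(¬p → ¬(p ∨ ((r → q) ∧ (r ∨ ¬p)))), w0
2. ¬p → ¬(p ∨ ((r → q) ∧ (r ∨ ¬p))), w0   [□-rule on 1 via w0Rw0]
3. ¬(p ∨ ((r → q) ∧ (r ∨ ¬p))), w0   [→-rule on 2 (branches; this branch)]
4. ¬p, w0   [¬∨-rule on 3]
5. ¬((r → q) ∧ (r ∨ ¬p)), w0   [¬∨-rule on 3]
6. ¬(r → q), w0   [¬∧-rule on 5 (branches; this branch)]
7. r, w0   [¬→-rule on 6]
8. ¬q, w0   [¬→-rule on 6]
Accessibility: w0Rw0

Yes, satisfiable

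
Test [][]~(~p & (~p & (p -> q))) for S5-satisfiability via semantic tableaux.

1. [][]~(~p & (~p & (p -> q))), u
2. []~(~p & (~p & (p -> q))), u   [[]-rule on 1 via uRu]
3. ~(~p & (~p & (p -> q))), u   [[]-rule on 2 via uRu]
4. ~(~p & (p -> q)), u   [~&-rule on 3 (branches; this branch)]
5. ~(p -> q), u   [~&-rule on 4 (branches; this branch)]
6. p, u   [~->-rule on 5]
7. ~q, u   [~->-rule on 5]
Accessibility: uRu

Yes, satisfiable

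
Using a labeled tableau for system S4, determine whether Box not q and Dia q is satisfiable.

No, unsatisfiable

1. Box not q and Dia q, u
2. Box not q, u
3. Dia q, u
4. not q, u
5. q, v
6. not q, v
Accessibility: uRu, uRv, vRv
Branch closes: q and not q both at v.
All branches of the tableau close; one closing branch shown above.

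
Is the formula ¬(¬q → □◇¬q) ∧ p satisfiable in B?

1. ¬(¬q → □◇¬q) ∧ p, 0
2. ¬(¬q → □◇¬q), 0   [∧-rule on 1]
3. p, 0   [∧-rule on 1]
4. ¬q, 0   [¬→-rule on 2]
5. ¬□◇¬q, 0   [¬→-rule on 2]
6. ¬◇¬q, 1   [¬□-rule on 5: fresh world 1, 0R1]
7. q, 0   [¬◇-rule on 6 via 1R0]
Accessibility: 0R0, 0R1, 1R0, 1R1
Branch closes: q and ¬q both at 0.
All branches of the tableau close; one closing branch shown above.

Unsatisfiable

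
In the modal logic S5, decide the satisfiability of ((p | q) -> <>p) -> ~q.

1. ((p | q) -> <>p) -> ~q, u
2. ~q, u
Accessibility: uRu

Satisfiable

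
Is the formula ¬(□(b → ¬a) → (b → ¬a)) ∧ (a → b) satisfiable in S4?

No, unsatisfiable

1. ¬(□(b → ¬a) → (b → ¬a)) ∧ (a → b), 0
2. ¬(□(b → ¬a) → (b → ¬a)), 0
3. a → b, 0
4. □(b → ¬a), 0
5. ¬(b → ¬a), 0
6. b, 0
7. a, 0
8. b → ¬a, 0
9. ¬a, 0
Accessibility: 0R0
Branch closes: a and ¬a both at 0.
(One branch shown.) All branches close.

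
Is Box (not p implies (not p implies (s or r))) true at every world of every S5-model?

No, not valid

Tableau for the negation not Box (not p implies (not p implies (s or r))):
1. not Box (not p implies (not p implies (s or r))), w0
2. not (not p implies (not p implies (s or r))), w1
3. not p, w1
4. not (not p implies (s or r)), w1
5. not (s or r), w1
6. not s, w1
7. not r, w1
Accessibility: w0Rw0, w0Rw1, w1Rw0, w1Rw1
The negation has an open branch (countermodel exists).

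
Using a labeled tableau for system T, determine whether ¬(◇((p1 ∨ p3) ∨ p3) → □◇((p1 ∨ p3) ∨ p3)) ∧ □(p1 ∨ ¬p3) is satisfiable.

Satisfiable

1. ¬(◇((p1 ∨ p3) ∨ p3) → □◇((p1 ∨ p3) ∨ p3)) ∧ □(p1 ∨ ¬p3), 0
2. ¬(◇((p1 ∨ p3) ∨ p3) → □◇((p1 ∨ p3) ∨ p3)), 0
3. □(p1 ∨ ¬p3), 0
4. ◇((p1 ∨ p3) ∨ p3), 0
5. ¬□◇((p1 ∨ p3) ∨ p3), 0
6. p1 ∨ ¬p3, 0
7. ¬p3, 0
8. (p1 ∨ p3) ∨ p3, 1
9. p1 ∨ ¬p3, 1
10. p3, 1
11. p1, 1
12. ¬◇((p1 ∨ p3) ∨ p3), 2
13. p1 ∨ ¬p3, 2
14. ¬((p1 ∨ p3) ∨ p3), 2
15. ¬(p1 ∨ p3), 2
16. ¬p3, 2
17. ¬p1, 2
Accessibility: 0R0, 0R1, 0R2, 1R1, 2R2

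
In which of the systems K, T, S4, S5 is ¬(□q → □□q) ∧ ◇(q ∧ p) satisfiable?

T-tableau for the formula:
1. ¬(□q → □□q) ∧ ◇(q ∧ p), w0
2. ¬(□q → □□q), w0
3. ◇(q ∧ p), w0
4. □q, w0
5. ¬□□q, w0
6. q, w0
7. q ∧ p, w1
8. q, w1
9. p, w1
10. ¬□q, w2
11. q, w2
12. ¬q, w3
Accessibility: w0Rw0, w0Rw1, w0Rw2, w1Rw1, w2Rw2, w2Rw3, w3Rw3
Complete open branch: satisfiable in T, hence also in K (this T-model is also a K-model).
S4-tableau for the formula:
1. ¬(□q → □□q) ∧ ◇(q ∧ p), w0
2. ¬(□q → □□q), w0
3. ◇(q ∧ p), w0
4. □q, w0
5. ¬□□q, w0
6. q, w0
7. q ∧ p, w1
8. q, w1
9. p, w1
10. ¬□q, w2
11. q, w2
12. ¬q, w3
13. q, w3
Accessibility: w0Rw0, w0Rw1, w0Rw2, w0Rw3, w1Rw1, w2Rw2, w2Rw3, w3Rw3
Branch closes: q and ¬q both at w3.
Every branch closes (one shown): unsatisfiable in S4, hence also in S5 (every S5-frame is an S4-frame).

K, T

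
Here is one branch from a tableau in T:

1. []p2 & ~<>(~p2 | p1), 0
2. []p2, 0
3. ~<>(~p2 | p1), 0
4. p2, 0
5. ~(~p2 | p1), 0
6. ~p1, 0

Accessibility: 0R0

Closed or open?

No, open

There is no literal clash: for every atom and world, at most one sign appears.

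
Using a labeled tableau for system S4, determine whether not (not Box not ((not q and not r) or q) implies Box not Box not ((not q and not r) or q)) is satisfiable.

1. not (not Box not ((not q and not r) or q) implies Box not Box not ((not q and not r) or q)), w0
2. not Box not ((not q and not r) or q), w0   [neg-implies-rule on 1]
3. not Box not Box not ((not q and not r) or q), w0   [neg-implies-rule on 1]
4. (not q and not r) or q, w1   [neg-Box-rule on 2: fresh world w1, w0Rw1]
5. q, w1   [or-rule on 4 (branches; this branch)]
6. Box not ((not q and not r) or q), w2   [neg-Box-rule on 3: fresh world w2, w0Rw2]
7. not ((not q and not r) or q), w2   [Box-rule on 6 via w2Rw2]
8. not (not q and not r), w2   [neg-or-rule on 7]
9. not q, w2   [neg-or-rule on 7]
10. r, w2   [neg-and-rule on 8 (branches; this branch)]
Accessibility: w0Rw0, w0Rw1, w0Rw2, w1Rw1, w2Rw2

Yes, satisfiable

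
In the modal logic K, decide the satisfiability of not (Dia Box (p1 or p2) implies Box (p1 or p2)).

1. not (Dia Box (p1 or p2) implies Box (p1 or p2)), 0
2. Dia Box (p1 or p2), 0
3. not Box (p1 or p2), 0
4. Box (p1 or p2), 1
5. not (p1 or p2), 2
6. not p1, 2
7. not p2, 2
Accessibility: 0R1, 0R2

Yes, satisfiable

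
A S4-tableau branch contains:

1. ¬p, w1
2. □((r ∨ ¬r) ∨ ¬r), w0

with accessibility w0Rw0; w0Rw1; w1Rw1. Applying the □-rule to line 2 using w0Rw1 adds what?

(r ∨ ¬r) ∨ ¬r, w1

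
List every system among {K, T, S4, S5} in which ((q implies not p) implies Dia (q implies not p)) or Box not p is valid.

T-tableau for the negation not (((q implies not p) implies Dia (q implies not p)) or Box not p):
1. not (((q implies not p) implies Dia (q implies not p)) or Box not p), u
2. not ((q implies not p) implies Dia (q implies not p)), u   [neg-or-rule on 1]
3. not Box not p, u   [neg-or-rule on 1]
4. q implies not p, u   [neg-implies-rule on 2]
5. not Dia (q implies not p), u   [neg-implies-rule on 2]
6. not (q implies not p), u   [neg-Dia-rule on 5 via uRu]
7. q, u   [neg-implies-rule on 6]
8. p, u   [neg-implies-rule on 6]
9. not p, u   [implies-rule on 4 (branches; this branch)]
Accessibility: uRu
Branch closes: p and not p both at u.
Every branch closes (one shown): valid in T, hence also in S4, S5 (every theorem of T is a theorem of S4 and S5).
K-tableau for the negation not (((q implies not p) implies Dia (q implies not p)) or Box not p):
1. not (((q implies not p) implies Dia (q implies not p)) or Box not p), u
2. not ((q implies not p) implies Dia (q implies not p)), u   [neg-or-rule on 1]
3. not Box not p, u   [neg-or-rule on 1]
4. q implies not p, u   [neg-implies-rule on 2]
5. not Dia (q implies not p), u   [neg-implies-rule on 2]
6. not p, u   [implies-rule on 4 (branches; this branch)]
7. p, v   [neg-Box-rule on 3: fresh world v, uRv]
8. not (q implies not p), v   [neg-Dia-rule on 5 via uRv]
9. q, v   [neg-implies-rule on 8]
Accessibility: uRv
Complete open branch: countermodel on a K-frame, so not valid in K.

T, S4, S5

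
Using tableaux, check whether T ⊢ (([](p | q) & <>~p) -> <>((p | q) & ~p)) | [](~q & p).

Tableau for the negation ~((([](p | q) & <>~p) -> <>((p | q) & ~p)) | [](~q & p)):
1. ~((([](p | q) & <>~p) -> <>((p | q) & ~p)) | [](~q & p)), w0
2. ~(([](p | q) & <>~p) -> <>((p | q) & ~p)), w0
3. ~[](~q & p), w0
4. [](p | q) & <>~p, w0
5. ~<>((p | q) & ~p), w0
6. [](p | q), w0
7. <>~p, w0
8. ~((p | q) & ~p), w0
9. p | q, w0
10. p, w0
11. q, w0
12. ~(~q & p), w1
13. ~((p | q) & ~p), w1
14. p | q, w1
15. q, w1
16. p, w1
17. ~p, w2
18. ~((p | q) & ~p), w2
19. p | q, w2
20. ~(p | q), w2
21. ~q, w2
22. q, w2
Accessibility: w0Rw0, w0Rw1, w0Rw2, w1Rw1, w2Rw2
Branch closes: q and ~q both at w2.
All branches of the negation close; one closing branch shown above.

Valid in T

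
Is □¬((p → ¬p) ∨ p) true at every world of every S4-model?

Tableau for the negation ¬□¬((p → ¬p) ∨ p):
1. ¬□¬((p → ¬p) ∨ p), w0
2. (p → ¬p) ∨ p, w1   [¬□-rule on 1: fresh world w1, w0Rw1]
3. p, w1   [∨-rule on 2 (branches; this branch)]
Accessibility: w0Rw0, w0Rw1, w1Rw1
The negation has an open branch (countermodel exists).

No, not valid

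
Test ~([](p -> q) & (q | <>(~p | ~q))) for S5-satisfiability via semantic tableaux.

Yes, satisfiable

1. ~([](p -> q) & (q | <>(~p | ~q))), 0
2. ~[](p -> q), 0   [~&-rule on 1 (branches; this branch)]
3. ~(p -> q), 1   [~[]-rule on 2: fresh world 1, 0R1]
4. p, 1   [~->-rule on 3]
5. ~q, 1   [~->-rule on 3]
Accessibility: 0R0, 0R1, 1R0, 1R1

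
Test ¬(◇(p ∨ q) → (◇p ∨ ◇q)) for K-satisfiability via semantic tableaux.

1. ¬(◇(p ∨ q) → (◇p ∨ ◇q)), w0
2. ◇(p ∨ q), w0
3. ¬(◇p ∨ ◇q), w0
4. ¬◇p, w0
5. ¬◇q, w0
6. p ∨ q, w1
7. ¬p, w1
8. ¬q, w1
9. q, w1
Accessibility: w0Rw1
Branch closes: q and ¬q both at w1.
(One branch shown.) All branches close.

Unsatisfiable (every branch closes)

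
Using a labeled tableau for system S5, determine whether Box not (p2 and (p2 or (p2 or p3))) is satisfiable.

Satisfiable

1. Box not (p2 and (p2 or (p2 or p3))), w0
2. not (p2 and (p2 or (p2 or p3))), w0
3. not (p2 or (p2 or p3)), w0
4. not p2, w0
5. not (p2 or p3), w0
6. not p3, w0
Accessibility: w0Rw0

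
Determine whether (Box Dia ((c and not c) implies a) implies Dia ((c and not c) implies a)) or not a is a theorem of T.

Valid

Tableau for the negation not ((Box Dia ((c and not c) implies a) implies Dia ((c and not c) implies a)) or not a):
1. not ((Box Dia ((c and not c) implies a) implies Dia ((c and not c) implies a)) or not a), w0
2. not (Box Dia ((c and not c) implies a) implies Dia ((c and not c) implies a)), w0
3. a, w0
4. Box Dia ((c and not c) implies a), w0
5. not Dia ((c and not c) implies a), w0
6. Dia ((c and not c) implies a), w0
7. not ((c and not c) implies a), w0
8. c and not c, w0
9. not a, w0
Accessibility: w0Rw0
Branch closes: a and not a both at w0.
All branches of the negation close; one closing branch shown above.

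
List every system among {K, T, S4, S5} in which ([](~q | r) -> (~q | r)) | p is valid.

K-tableau for the negation ~(([](~q | r) -> (~q | r)) | p):
1. ~(([](~q | r) -> (~q | r)) | p), 0
2. ~([](~q | r) -> (~q | r)), 0
3. ~p, 0
4. [](~q | r), 0
5. ~(~q | r), 0
6. q, 0
7. ~r, 0
Complete open branch: countermodel on a K-frame, so not valid in K.
T-tableau for the negation ~(([](~q | r) -> (~q | r)) | p):
1. ~(([](~q | r) -> (~q | r)) | p), 0
2. ~([](~q | r) -> (~q | r)), 0
3. ~p, 0
4. [](~q | r), 0
5. ~(~q | r), 0
6. q, 0
7. ~r, 0
8. ~q | r, 0
9. r, 0
Accessibility: 0R0
Branch closes: r and ~r both at 0.
Every branch closes (one shown): valid in T, hence also in S4, S5 (every theorem of T is a theorem of S4 and S5).

T, S4, S5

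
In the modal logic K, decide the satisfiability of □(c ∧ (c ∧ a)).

Yes, satisfiable

1. □(c ∧ (c ∧ a)), u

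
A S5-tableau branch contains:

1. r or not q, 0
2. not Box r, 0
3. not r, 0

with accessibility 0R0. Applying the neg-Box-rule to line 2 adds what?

a fresh world 1 with 0R1, and not r at 1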